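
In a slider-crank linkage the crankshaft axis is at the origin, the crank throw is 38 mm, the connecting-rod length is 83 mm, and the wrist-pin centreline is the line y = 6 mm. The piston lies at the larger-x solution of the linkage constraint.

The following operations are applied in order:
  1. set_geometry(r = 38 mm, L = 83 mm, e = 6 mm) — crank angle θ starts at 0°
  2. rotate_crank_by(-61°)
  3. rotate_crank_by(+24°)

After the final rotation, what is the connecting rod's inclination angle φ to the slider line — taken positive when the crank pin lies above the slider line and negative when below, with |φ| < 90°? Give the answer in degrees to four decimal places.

set_geometry: r = 38 mm, L = 83 mm, e = 6 mm; θ ← 0°
rotate_crank_by(-61°): θ ← 0° -61° = -61°
rotate_crank_by(+24°): θ ← -61° +24° = -37°
crank pin P = (r cos θ, r sin θ) = (30.348149, -22.868971)
h = r sin θ − e = -22.868971 − 6 = -28.868971
sin φ = h / L = -28.868971 / 83 = -0.34781893
φ = arcsin(-0.34781893) = -20.353969°

-20.3540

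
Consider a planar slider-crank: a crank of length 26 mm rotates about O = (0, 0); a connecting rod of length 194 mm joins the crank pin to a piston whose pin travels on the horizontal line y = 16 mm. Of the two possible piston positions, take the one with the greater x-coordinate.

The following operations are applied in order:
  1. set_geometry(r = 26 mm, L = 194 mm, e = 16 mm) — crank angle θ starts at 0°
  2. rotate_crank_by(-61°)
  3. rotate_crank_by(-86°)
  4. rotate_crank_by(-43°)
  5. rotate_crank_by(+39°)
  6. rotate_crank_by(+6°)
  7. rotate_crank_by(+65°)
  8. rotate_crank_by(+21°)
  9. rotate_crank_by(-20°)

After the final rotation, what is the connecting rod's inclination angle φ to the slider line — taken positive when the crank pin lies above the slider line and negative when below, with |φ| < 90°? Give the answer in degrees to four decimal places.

set_geometry: r = 26 mm, L = 194 mm, e = 16 mm; θ ← 0°
rotate_crank_by(-61°): θ ← 0° -61° = -61°
rotate_crank_by(-86°): θ ← -61° -86° = -147°
rotate_crank_by(-43°): θ ← -147° -43° = -190°
rotate_crank_by(+39°): θ ← -190° +39° = -151°
rotate_crank_by(+6°): θ ← -151° +6° = -145°
rotate_crank_by(+65°): θ ← -145° +65° = -80°
rotate_crank_by(+21°): θ ← -80° +21° = -59°
rotate_crank_by(-20°): θ ← -59° -20° = -79°
crank pin P = (r cos θ, r sin θ) = (4.961034, -25.522307)
h = r sin θ − e = -25.522307 − 16 = -41.522307
sin φ = h / L = -41.522307 / 194 = -0.21403251
φ = arcsin(-0.21403251) = -12.358773°

-12.3588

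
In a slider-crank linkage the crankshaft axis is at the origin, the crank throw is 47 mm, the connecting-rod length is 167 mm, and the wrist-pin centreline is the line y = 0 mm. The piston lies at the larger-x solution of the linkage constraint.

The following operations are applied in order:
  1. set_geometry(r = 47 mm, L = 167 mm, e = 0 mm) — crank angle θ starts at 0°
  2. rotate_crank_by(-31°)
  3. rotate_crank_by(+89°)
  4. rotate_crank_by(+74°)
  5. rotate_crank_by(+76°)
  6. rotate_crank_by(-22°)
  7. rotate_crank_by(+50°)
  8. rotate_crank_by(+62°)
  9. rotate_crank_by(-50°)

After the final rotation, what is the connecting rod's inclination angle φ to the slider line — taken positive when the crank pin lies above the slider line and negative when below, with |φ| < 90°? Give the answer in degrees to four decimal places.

set_geometry: r = 47 mm, L = 167 mm, e = 0 mm; θ ← 0°
rotate_crank_by(-31°): θ ← 0° -31° = -31°
rotate_crank_by(+89°): θ ← -31° +89° = 58°
rotate_crank_by(+74°): θ ← 58° +74° = 132°
rotate_crank_by(+76°): θ ← 132° +76° = 208°
rotate_crank_by(-22°): θ ← 208° -22° = 186°
rotate_crank_by(+50°): θ ← 186° +50° = 236°
rotate_crank_by(+62°): θ ← 236° +62° = 298°
rotate_crank_by(-50°): θ ← 298° -50° = 248°
crank pin P = (r cos θ, r sin θ) = (-17.606510, -43.577641)
h = r sin θ − e = -43.577641 − 0 = -43.577641
sin φ = h / L = -43.577641 / 167 = -0.26094396
φ = arcsin(-0.26094396) = -15.126081°

-15.1261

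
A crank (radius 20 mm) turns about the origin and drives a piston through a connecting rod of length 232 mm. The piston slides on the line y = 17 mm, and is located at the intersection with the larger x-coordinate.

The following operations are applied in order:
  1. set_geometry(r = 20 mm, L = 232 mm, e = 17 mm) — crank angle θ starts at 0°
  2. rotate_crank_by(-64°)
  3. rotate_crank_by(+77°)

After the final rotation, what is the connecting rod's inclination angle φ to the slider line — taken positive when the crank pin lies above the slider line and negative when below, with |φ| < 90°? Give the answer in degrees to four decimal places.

-3.0888

set_geometry: r = 20 mm, L = 232 mm, e = 17 mm; θ ← 0°
rotate_crank_by(-64°): θ ← 0° -64° = -64°
rotate_crank_by(+77°): θ ← -64° +77° = 13°
crank pin P = (r cos θ, r sin θ) = (19.487401, 4.499021)
h = r sin θ − e = 4.499021 − 17 = -12.500979
sin φ = h / L = -12.500979 / 232 = -0.05388353
φ = arcsin(-0.05388353) = -3.088795°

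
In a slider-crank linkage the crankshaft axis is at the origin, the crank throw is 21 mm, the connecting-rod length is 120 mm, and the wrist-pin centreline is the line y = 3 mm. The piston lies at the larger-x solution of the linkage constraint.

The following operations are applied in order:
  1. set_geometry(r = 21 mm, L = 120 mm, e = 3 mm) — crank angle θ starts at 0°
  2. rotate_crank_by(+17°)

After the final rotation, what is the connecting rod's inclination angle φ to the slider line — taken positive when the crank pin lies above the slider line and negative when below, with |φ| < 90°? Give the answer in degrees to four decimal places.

1.4993

set_geometry: r = 21 mm, L = 120 mm, e = 3 mm; θ ← 0°
rotate_crank_by(+17°): θ ← 0° +17° = 17°
crank pin P = (r cos θ, r sin θ) = (20.082400, 6.139806)
h = r sin θ − e = 6.139806 − 3 = 3.139806
sin φ = h / L = 3.139806 / 120 = 0.02616505
φ = arcsin(0.02616505) = 1.499318°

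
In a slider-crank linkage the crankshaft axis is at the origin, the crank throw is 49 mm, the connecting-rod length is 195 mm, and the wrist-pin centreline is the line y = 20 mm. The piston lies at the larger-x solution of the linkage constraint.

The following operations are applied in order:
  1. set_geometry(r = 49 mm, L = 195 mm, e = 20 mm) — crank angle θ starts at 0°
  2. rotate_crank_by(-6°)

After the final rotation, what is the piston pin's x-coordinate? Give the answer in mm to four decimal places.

set_geometry: r = 49 mm, L = 195 mm, e = 20 mm; θ ← 0°
rotate_crank_by(-6°): θ ← 0° -6° = -6°
crank pin P = (r cos θ, r sin θ) = (48.731573, -5.121895)
h = r sin θ − e = -5.121895 − 20 = -25.121895
x = r cos θ + √(L² − h²) = 48.731573 + √(38025.0 − 631.1096) = 48.731573 + 193.374999 = 242.106572

242.1066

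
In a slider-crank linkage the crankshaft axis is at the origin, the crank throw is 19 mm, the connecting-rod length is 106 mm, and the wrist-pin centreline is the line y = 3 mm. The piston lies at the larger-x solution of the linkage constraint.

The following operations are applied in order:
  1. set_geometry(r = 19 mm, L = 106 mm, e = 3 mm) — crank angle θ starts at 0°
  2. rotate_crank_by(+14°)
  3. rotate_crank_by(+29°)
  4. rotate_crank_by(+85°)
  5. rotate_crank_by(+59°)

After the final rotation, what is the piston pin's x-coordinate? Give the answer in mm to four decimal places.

87.0083

set_geometry: r = 19 mm, L = 106 mm, e = 3 mm; θ ← 0°
rotate_crank_by(+14°): θ ← 0° +14° = 14°
rotate_crank_by(+29°): θ ← 14° +29° = 43°
rotate_crank_by(+85°): θ ← 43° +85° = 128°
rotate_crank_by(+59°): θ ← 128° +59° = 187°
crank pin P = (r cos θ, r sin θ) = (-18.858377, -2.315518)
h = r sin θ − e = -2.315518 − 3 = -5.315518
x = r cos θ + √(L² − h²) = -18.858377 + √(11236.0 − 28.2547) = -18.858377 + 105.866639 = 87.008262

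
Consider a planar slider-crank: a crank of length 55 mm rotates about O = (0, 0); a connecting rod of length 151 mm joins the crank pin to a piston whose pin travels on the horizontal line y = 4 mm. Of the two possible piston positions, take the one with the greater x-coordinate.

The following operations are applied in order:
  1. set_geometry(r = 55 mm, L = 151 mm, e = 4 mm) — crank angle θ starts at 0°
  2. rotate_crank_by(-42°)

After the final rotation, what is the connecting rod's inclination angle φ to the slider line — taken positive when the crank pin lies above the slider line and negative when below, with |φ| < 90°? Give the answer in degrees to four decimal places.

-15.6770

set_geometry: r = 55 mm, L = 151 mm, e = 4 mm; θ ← 0°
rotate_crank_by(-42°): θ ← 0° -42° = -42°
crank pin P = (r cos θ, r sin θ) = (40.872965, -36.802183)
h = r sin θ − e = -36.802183 − 4 = -40.802183
sin φ = h / L = -40.802183 / 151 = -0.27021313
φ = arcsin(-0.27021313) = -15.676950°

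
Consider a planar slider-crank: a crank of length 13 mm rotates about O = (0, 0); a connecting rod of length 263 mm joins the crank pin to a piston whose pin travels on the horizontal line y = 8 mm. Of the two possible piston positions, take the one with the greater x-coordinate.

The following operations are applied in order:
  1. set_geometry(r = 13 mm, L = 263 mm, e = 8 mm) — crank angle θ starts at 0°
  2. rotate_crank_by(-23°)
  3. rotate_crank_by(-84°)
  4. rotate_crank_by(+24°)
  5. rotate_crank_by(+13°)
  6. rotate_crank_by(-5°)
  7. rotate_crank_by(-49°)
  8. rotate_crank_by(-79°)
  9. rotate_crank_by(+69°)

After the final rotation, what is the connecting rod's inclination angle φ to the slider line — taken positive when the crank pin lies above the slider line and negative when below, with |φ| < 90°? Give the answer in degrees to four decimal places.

set_geometry: r = 13 mm, L = 263 mm, e = 8 mm; θ ← 0°
rotate_crank_by(-23°): θ ← 0° -23° = -23°
rotate_crank_by(-84°): θ ← -23° -84° = -107°
rotate_crank_by(+24°): θ ← -107° +24° = -83°
rotate_crank_by(+13°): θ ← -83° +13° = -70°
rotate_crank_by(-5°): θ ← -70° -5° = -75°
rotate_crank_by(-49°): θ ← -75° -49° = -124°
rotate_crank_by(-79°): θ ← -124° -79° = -203°
rotate_crank_by(+69°): θ ← -203° +69° = -134°
crank pin P = (r cos θ, r sin θ) = (-9.030559, -9.351417)
h = r sin θ − e = -9.351417 − 8 = -17.351417
sin φ = h / L = -17.351417 / 263 = -0.06597497
φ = arcsin(-0.06597497) = -3.782835°

-3.7828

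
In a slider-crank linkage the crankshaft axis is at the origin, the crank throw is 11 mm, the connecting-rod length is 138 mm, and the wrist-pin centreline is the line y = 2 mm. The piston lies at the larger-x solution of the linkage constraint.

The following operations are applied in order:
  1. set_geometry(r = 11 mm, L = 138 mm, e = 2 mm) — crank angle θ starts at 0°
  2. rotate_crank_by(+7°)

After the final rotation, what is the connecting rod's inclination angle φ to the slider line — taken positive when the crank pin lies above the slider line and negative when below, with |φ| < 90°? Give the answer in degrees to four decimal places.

set_geometry: r = 11 mm, L = 138 mm, e = 2 mm; θ ← 0°
rotate_crank_by(+7°): θ ← 0° +7° = 7°
crank pin P = (r cos θ, r sin θ) = (10.918008, 1.340563)
h = r sin θ − e = 1.340563 − 2 = -0.659437
sin φ = h / L = -0.659437 / 138 = -0.00477853
φ = arcsin(-0.00477853) = -0.273791°

-0.2738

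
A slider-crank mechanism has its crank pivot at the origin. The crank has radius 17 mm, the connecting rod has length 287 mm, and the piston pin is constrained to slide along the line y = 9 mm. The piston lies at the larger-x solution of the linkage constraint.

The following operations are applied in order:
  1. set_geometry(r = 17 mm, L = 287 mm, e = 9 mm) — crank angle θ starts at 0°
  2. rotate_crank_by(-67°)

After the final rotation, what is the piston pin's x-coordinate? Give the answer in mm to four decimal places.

292.5820

set_geometry: r = 17 mm, L = 287 mm, e = 9 mm; θ ← 0°
rotate_crank_by(-67°): θ ← 0° -67° = -67°
crank pin P = (r cos θ, r sin θ) = (6.642429, -15.648583)
h = r sin θ − e = -15.648583 − 9 = -24.648583
x = r cos θ + √(L² − h²) = 6.642429 + √(82369.0 − 607.5526) = 6.642429 + 285.939587 = 292.582016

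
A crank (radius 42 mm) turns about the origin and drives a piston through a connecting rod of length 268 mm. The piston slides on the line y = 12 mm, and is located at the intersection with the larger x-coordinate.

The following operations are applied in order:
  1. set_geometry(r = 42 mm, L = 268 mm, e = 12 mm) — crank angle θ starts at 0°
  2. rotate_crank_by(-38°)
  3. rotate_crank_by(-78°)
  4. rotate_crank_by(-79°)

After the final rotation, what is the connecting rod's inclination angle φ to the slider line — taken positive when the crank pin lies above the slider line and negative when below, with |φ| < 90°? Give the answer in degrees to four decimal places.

-0.2415

set_geometry: r = 42 mm, L = 268 mm, e = 12 mm; θ ← 0°
rotate_crank_by(-38°): θ ← 0° -38° = -38°
rotate_crank_by(-78°): θ ← -38° -78° = -116°
rotate_crank_by(-79°): θ ← -116° -79° = -195°
crank pin P = (r cos θ, r sin θ) = (-40.568885, 10.870400)
h = r sin θ − e = 10.870400 − 12 = -1.129600
sin φ = h / L = -1.129600 / 268 = -0.00421493
φ = arcsin(-0.00421493) = -0.241498°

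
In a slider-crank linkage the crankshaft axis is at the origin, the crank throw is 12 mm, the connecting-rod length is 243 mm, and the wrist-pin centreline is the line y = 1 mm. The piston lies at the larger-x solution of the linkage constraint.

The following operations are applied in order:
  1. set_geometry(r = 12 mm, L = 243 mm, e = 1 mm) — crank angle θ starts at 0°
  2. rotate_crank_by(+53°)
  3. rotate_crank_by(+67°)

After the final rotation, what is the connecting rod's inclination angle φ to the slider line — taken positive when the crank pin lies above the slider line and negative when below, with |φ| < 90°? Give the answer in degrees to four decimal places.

set_geometry: r = 12 mm, L = 243 mm, e = 1 mm; θ ← 0°
rotate_crank_by(+53°): θ ← 0° +53° = 53°
rotate_crank_by(+67°): θ ← 53° +67° = 120°
crank pin P = (r cos θ, r sin θ) = (-6.000000, 10.392305)
h = r sin θ − e = 10.392305 − 1 = 9.392305
sin φ = h / L = 9.392305 / 243 = 0.03865146
φ = arcsin(0.03865146) = 2.215117°

2.2151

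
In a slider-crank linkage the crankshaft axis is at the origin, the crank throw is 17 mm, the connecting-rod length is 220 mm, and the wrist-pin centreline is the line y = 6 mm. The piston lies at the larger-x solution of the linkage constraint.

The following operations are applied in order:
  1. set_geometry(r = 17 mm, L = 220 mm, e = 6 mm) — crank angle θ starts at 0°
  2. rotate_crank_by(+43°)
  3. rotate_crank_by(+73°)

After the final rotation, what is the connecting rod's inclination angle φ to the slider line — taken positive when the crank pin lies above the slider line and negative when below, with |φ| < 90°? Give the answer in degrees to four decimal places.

2.4174

set_geometry: r = 17 mm, L = 220 mm, e = 6 mm; θ ← 0°
rotate_crank_by(+43°): θ ← 0° +43° = 43°
rotate_crank_by(+73°): θ ← 43° +73° = 116°
crank pin P = (r cos θ, r sin θ) = (-7.452309, 15.279499)
h = r sin θ − e = 15.279499 − 6 = 9.279499
sin φ = h / L = 9.279499 / 220 = 0.04217954
φ = arcsin(0.04217954) = 2.417427°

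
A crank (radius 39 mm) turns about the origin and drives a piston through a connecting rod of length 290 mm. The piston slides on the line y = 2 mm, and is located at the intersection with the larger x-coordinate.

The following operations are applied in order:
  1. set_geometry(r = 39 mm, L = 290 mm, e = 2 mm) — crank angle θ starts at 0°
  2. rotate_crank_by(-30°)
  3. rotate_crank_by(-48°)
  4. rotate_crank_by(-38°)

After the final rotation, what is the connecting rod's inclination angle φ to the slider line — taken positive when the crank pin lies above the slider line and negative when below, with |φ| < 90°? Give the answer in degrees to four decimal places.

set_geometry: r = 39 mm, L = 290 mm, e = 2 mm; θ ← 0°
rotate_crank_by(-30°): θ ← 0° -30° = -30°
rotate_crank_by(-48°): θ ← -30° -48° = -78°
rotate_crank_by(-38°): θ ← -78° -38° = -116°
crank pin P = (r cos θ, r sin θ) = (-17.096475, -35.052968)
h = r sin θ − e = -35.052968 − 2 = -37.052968
sin φ = h / L = -37.052968 / 290 = -0.12776885
φ = arcsin(-0.12776885) = -7.340682°

-7.3407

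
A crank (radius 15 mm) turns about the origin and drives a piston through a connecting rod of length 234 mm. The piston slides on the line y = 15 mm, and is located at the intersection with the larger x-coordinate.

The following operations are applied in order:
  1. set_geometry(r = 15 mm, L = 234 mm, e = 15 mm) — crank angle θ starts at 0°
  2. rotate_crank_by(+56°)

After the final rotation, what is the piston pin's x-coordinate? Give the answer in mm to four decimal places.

242.3738

set_geometry: r = 15 mm, L = 234 mm, e = 15 mm; θ ← 0°
rotate_crank_by(+56°): θ ← 0° +56° = 56°
crank pin P = (r cos θ, r sin θ) = (8.387894, 12.435564)
h = r sin θ − e = 12.435564 − 15 = -2.564436
x = r cos θ + √(L² − h²) = 8.387894 + √(54756.0 − 6.5763) = 8.387894 + 233.985948 = 242.373841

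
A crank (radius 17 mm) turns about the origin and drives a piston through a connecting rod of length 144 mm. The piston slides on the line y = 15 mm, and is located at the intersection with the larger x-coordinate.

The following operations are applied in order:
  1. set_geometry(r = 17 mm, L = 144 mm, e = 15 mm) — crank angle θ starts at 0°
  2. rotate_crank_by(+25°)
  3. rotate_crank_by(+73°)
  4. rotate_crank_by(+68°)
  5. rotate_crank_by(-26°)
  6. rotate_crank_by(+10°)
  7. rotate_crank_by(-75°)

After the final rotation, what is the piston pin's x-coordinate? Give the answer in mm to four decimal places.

set_geometry: r = 17 mm, L = 144 mm, e = 15 mm; θ ← 0°
rotate_crank_by(+25°): θ ← 0° +25° = 25°
rotate_crank_by(+73°): θ ← 25° +73° = 98°
rotate_crank_by(+68°): θ ← 98° +68° = 166°
rotate_crank_by(-26°): θ ← 166° -26° = 140°
rotate_crank_by(+10°): θ ← 140° +10° = 150°
rotate_crank_by(-75°): θ ← 150° -75° = 75°
crank pin P = (r cos θ, r sin θ) = (4.399924, 16.420739)
h = r sin θ − e = 16.420739 − 15 = 1.420739
x = r cos θ + √(L² − h²) = 4.399924 + √(20736.0 − 2.0185) = 4.399924 + 143.992991 = 148.392915

148.3929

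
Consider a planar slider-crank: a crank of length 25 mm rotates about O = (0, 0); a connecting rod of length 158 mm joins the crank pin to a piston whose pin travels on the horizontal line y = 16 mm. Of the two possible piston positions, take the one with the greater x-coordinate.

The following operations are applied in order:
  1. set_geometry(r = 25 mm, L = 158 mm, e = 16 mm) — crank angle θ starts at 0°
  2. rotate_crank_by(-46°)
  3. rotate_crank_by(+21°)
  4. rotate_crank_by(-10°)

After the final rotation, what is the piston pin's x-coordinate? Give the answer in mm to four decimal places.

set_geometry: r = 25 mm, L = 158 mm, e = 16 mm; θ ← 0°
rotate_crank_by(-46°): θ ← 0° -46° = -46°
rotate_crank_by(+21°): θ ← -46° +21° = -25°
rotate_crank_by(-10°): θ ← -25° -10° = -35°
crank pin P = (r cos θ, r sin θ) = (20.478801, -14.339411)
h = r sin θ − e = -14.339411 − 16 = -30.339411
x = r cos θ + √(L² − h²) = 20.478801 + √(24964.0 − 920.4799) = 20.478801 + 155.059731 = 175.538532

175.5385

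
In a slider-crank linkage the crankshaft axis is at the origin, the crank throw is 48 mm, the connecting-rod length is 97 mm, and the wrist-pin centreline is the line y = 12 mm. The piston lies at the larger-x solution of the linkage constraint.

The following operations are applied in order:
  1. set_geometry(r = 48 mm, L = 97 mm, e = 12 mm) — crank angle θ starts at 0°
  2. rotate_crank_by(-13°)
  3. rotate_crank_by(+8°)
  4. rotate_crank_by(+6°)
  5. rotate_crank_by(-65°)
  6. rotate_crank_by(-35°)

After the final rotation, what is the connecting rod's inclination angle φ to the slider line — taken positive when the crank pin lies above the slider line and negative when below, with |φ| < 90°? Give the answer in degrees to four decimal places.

-37.7679

set_geometry: r = 48 mm, L = 97 mm, e = 12 mm; θ ← 0°
rotate_crank_by(-13°): θ ← 0° -13° = -13°
rotate_crank_by(+8°): θ ← -13° +8° = -5°
rotate_crank_by(+6°): θ ← -5° +6° = 1°
rotate_crank_by(-65°): θ ← 1° -65° = -64°
rotate_crank_by(-35°): θ ← -64° -35° = -99°
crank pin P = (r cos θ, r sin θ) = (-7.508854, -47.409040)
h = r sin θ − e = -47.409040 − 12 = -59.409040
sin φ = h / L = -59.409040 / 97 = -0.61246433
φ = arcsin(-0.61246433) = -37.767904°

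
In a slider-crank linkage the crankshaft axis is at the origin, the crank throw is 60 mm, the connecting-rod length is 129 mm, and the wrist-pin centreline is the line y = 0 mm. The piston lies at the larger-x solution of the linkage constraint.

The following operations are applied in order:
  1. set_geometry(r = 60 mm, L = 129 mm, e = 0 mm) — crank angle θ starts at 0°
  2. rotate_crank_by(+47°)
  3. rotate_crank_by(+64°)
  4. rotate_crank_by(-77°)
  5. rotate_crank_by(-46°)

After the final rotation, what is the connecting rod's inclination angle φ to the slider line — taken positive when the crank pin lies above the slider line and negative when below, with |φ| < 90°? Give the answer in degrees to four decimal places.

-5.5494

set_geometry: r = 60 mm, L = 129 mm, e = 0 mm; θ ← 0°
rotate_crank_by(+47°): θ ← 0° +47° = 47°
rotate_crank_by(+64°): θ ← 47° +64° = 111°
rotate_crank_by(-77°): θ ← 111° -77° = 34°
rotate_crank_by(-46°): θ ← 34° -46° = -12°
crank pin P = (r cos θ, r sin θ) = (58.688856, -12.474701)
h = r sin θ − e = -12.474701 − 0 = -12.474701
sin φ = h / L = -12.474701 / 129 = -0.09670311
φ = arcsin(-0.09670311) = -5.549352°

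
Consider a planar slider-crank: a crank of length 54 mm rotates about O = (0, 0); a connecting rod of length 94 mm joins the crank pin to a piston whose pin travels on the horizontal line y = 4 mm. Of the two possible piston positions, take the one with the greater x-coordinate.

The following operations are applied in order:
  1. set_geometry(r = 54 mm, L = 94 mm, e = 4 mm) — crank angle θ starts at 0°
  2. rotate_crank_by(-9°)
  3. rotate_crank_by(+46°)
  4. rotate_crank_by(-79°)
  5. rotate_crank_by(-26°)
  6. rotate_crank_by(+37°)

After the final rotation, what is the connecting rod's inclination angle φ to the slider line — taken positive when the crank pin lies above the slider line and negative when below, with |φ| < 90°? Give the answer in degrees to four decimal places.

set_geometry: r = 54 mm, L = 94 mm, e = 4 mm; θ ← 0°
rotate_crank_by(-9°): θ ← 0° -9° = -9°
rotate_crank_by(+46°): θ ← -9° +46° = 37°
rotate_crank_by(-79°): θ ← 37° -79° = -42°
rotate_crank_by(-26°): θ ← -42° -26° = -68°
rotate_crank_by(+37°): θ ← -68° +37° = -31°
crank pin P = (r cos θ, r sin θ) = (46.287034, -27.812056)
h = r sin θ − e = -27.812056 − 4 = -31.812056
sin φ = h / L = -31.812056 / 94 = -0.33842613
φ = arcsin(-0.33842613) = -19.781014°

-19.7810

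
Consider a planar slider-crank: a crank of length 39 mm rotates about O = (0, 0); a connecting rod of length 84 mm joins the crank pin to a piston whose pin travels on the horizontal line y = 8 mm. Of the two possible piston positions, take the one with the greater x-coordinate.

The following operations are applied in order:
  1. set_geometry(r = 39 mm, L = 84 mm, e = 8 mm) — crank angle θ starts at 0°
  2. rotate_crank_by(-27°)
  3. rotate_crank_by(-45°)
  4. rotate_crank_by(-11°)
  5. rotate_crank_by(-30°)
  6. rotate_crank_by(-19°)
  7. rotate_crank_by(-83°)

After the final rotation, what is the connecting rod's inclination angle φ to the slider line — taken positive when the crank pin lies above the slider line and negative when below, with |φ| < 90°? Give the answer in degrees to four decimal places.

set_geometry: r = 39 mm, L = 84 mm, e = 8 mm; θ ← 0°
rotate_crank_by(-27°): θ ← 0° -27° = -27°
rotate_crank_by(-45°): θ ← -27° -45° = -72°
rotate_crank_by(-11°): θ ← -72° -11° = -83°
rotate_crank_by(-30°): θ ← -83° -30° = -113°
rotate_crank_by(-19°): θ ← -113° -19° = -132°
rotate_crank_by(-83°): θ ← -132° -83° = -215°
crank pin P = (r cos θ, r sin θ) = (-31.946930, 22.369481)
h = r sin θ − e = 22.369481 − 8 = 14.369481
sin φ = h / L = 14.369481 / 84 = 0.17106525
φ = arcsin(0.17106525) = 9.849761°

9.8498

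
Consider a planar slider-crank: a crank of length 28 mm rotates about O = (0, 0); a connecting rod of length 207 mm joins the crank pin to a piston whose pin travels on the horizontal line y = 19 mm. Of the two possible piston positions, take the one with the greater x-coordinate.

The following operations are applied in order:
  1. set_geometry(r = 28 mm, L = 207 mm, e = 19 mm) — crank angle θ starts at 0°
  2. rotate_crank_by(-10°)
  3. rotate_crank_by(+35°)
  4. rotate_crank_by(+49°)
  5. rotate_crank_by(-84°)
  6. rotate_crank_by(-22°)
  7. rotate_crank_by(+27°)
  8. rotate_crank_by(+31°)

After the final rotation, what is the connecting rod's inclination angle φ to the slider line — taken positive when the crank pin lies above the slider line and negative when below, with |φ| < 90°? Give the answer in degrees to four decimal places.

-1.8619

set_geometry: r = 28 mm, L = 207 mm, e = 19 mm; θ ← 0°
rotate_crank_by(-10°): θ ← 0° -10° = -10°
rotate_crank_by(+35°): θ ← -10° +35° = 25°
rotate_crank_by(+49°): θ ← 25° +49° = 74°
rotate_crank_by(-84°): θ ← 74° -84° = -10°
rotate_crank_by(-22°): θ ← -10° -22° = -32°
rotate_crank_by(+27°): θ ← -32° +27° = -5°
rotate_crank_by(+31°): θ ← -5° +31° = 26°
crank pin P = (r cos θ, r sin θ) = (25.166233, 12.274392)
h = r sin θ − e = 12.274392 − 19 = -6.725608
sin φ = h / L = -6.725608 / 207 = -0.03249086
φ = arcsin(-0.03249086) = -1.861917°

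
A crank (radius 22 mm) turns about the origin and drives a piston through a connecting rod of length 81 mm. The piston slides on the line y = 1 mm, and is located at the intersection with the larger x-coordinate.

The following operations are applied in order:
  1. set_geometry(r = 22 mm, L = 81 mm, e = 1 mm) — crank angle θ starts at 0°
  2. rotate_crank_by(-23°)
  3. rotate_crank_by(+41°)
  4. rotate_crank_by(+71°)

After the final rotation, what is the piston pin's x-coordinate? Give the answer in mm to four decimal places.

set_geometry: r = 22 mm, L = 81 mm, e = 1 mm; θ ← 0°
rotate_crank_by(-23°): θ ← 0° -23° = -23°
rotate_crank_by(+41°): θ ← -23° +41° = 18°
rotate_crank_by(+71°): θ ← 18° +71° = 89°
crank pin P = (r cos θ, r sin θ) = (0.383953, 21.996649)
h = r sin θ − e = 21.996649 − 1 = 20.996649
x = r cos θ + √(L² − h²) = 0.383953 + √(6561.0 − 440.8593) = 0.383953 + 78.231328 = 78.615281

78.6153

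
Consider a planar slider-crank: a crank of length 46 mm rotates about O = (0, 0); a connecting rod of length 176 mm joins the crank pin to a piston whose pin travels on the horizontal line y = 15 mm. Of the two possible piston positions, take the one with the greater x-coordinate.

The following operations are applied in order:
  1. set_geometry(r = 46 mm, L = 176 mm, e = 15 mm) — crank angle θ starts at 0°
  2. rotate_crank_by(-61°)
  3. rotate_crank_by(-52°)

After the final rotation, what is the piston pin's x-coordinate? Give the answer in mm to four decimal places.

set_geometry: r = 46 mm, L = 176 mm, e = 15 mm; θ ← 0°
rotate_crank_by(-61°): θ ← 0° -61° = -61°
rotate_crank_by(-52°): θ ← -61° -52° = -113°
crank pin P = (r cos θ, r sin θ) = (-17.973632, -42.343223)
h = r sin θ − e = -42.343223 − 15 = -57.343223
x = r cos θ + √(L² − h²) = -17.973632 + √(30976.0 − 3288.2453) = -17.973632 + 166.396378 = 148.422746

148.4227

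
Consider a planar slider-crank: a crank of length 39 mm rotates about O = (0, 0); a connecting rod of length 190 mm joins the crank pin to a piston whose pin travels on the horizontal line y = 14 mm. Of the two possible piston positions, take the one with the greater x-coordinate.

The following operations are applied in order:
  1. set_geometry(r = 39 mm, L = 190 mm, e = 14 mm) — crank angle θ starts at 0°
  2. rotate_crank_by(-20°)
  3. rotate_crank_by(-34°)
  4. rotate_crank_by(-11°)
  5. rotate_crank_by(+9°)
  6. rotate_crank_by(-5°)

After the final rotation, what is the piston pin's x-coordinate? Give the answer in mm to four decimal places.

202.7157

set_geometry: r = 39 mm, L = 190 mm, e = 14 mm; θ ← 0°
rotate_crank_by(-20°): θ ← 0° -20° = -20°
rotate_crank_by(-34°): θ ← -20° -34° = -54°
rotate_crank_by(-11°): θ ← -54° -11° = -65°
rotate_crank_by(+9°): θ ← -65° +9° = -56°
rotate_crank_by(-5°): θ ← -56° -5° = -61°
crank pin P = (r cos θ, r sin θ) = (18.907575, -34.110169)
h = r sin θ − e = -34.110169 − 14 = -48.110169
x = r cos θ + √(L² − h²) = 18.907575 + √(36100.0 − 2314.5883) = 18.907575 + 183.808084 = 202.715659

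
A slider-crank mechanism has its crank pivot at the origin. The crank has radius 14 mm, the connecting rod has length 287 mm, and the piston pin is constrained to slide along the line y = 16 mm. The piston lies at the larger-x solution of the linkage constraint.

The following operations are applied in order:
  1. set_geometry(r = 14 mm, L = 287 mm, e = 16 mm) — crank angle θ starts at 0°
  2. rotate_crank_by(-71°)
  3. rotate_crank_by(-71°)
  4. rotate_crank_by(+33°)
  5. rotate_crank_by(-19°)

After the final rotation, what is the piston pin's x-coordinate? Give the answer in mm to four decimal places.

277.1048

set_geometry: r = 14 mm, L = 287 mm, e = 16 mm; θ ← 0°
rotate_crank_by(-71°): θ ← 0° -71° = -71°
rotate_crank_by(-71°): θ ← -71° -71° = -142°
rotate_crank_by(+33°): θ ← -142° +33° = -109°
rotate_crank_by(-19°): θ ← -109° -19° = -128°
crank pin P = (r cos θ, r sin θ) = (-8.619261, -11.032151)
h = r sin θ − e = -11.032151 − 16 = -27.032151
x = r cos θ + √(L² − h²) = -8.619261 + √(82369.0 − 730.7372) = -8.619261 + 285.724103 = 277.104842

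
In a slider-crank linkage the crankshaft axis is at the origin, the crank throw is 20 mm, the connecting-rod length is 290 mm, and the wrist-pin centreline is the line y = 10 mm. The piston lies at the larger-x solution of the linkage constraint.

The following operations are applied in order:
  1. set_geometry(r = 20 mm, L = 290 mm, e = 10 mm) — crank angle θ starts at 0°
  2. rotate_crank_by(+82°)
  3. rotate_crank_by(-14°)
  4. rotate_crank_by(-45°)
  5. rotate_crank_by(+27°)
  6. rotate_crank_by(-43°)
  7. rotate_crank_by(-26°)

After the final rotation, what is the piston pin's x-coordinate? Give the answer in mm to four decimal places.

set_geometry: r = 20 mm, L = 290 mm, e = 10 mm; θ ← 0°
rotate_crank_by(+82°): θ ← 0° +82° = 82°
rotate_crank_by(-14°): θ ← 82° -14° = 68°
rotate_crank_by(-45°): θ ← 68° -45° = 23°
rotate_crank_by(+27°): θ ← 23° +27° = 50°
rotate_crank_by(-43°): θ ← 50° -43° = 7°
rotate_crank_by(-26°): θ ← 7° -26° = -19°
crank pin P = (r cos θ, r sin θ) = (18.910372, -6.511363)
h = r sin θ − e = -6.511363 − 10 = -16.511363
x = r cos θ + √(L² − h²) = 18.910372 + √(84100.0 − 272.6251) = 18.910372 + 289.529575 = 308.439947

308.4399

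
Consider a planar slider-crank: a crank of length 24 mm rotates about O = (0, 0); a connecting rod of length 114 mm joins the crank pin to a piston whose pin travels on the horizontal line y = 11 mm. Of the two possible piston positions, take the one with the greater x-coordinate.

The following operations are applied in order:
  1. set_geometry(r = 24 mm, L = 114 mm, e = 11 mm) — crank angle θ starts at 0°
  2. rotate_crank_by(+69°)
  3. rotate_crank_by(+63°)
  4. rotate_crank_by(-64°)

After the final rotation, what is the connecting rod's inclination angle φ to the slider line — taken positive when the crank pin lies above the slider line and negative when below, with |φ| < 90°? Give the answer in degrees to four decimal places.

set_geometry: r = 24 mm, L = 114 mm, e = 11 mm; θ ← 0°
rotate_crank_by(+69°): θ ← 0° +69° = 69°
rotate_crank_by(+63°): θ ← 69° +63° = 132°
rotate_crank_by(-64°): θ ← 132° -64° = 68°
crank pin P = (r cos θ, r sin θ) = (8.990558, 22.252413)
h = r sin θ − e = 22.252413 − 11 = 11.252413
sin φ = h / L = 11.252413 / 114 = 0.09870537
φ = arcsin(0.09870537) = 5.664625°

5.6646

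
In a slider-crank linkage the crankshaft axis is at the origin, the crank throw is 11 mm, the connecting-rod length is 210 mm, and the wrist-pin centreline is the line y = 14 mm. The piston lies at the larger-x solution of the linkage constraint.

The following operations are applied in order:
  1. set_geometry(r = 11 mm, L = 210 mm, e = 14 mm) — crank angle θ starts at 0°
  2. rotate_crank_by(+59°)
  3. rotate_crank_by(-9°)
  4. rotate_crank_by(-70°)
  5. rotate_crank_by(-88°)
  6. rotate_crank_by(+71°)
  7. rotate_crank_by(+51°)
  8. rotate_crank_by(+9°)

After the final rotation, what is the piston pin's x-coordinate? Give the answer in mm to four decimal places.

219.9013

set_geometry: r = 11 mm, L = 210 mm, e = 14 mm; θ ← 0°
rotate_crank_by(+59°): θ ← 0° +59° = 59°
rotate_crank_by(-9°): θ ← 59° -9° = 50°
rotate_crank_by(-70°): θ ← 50° -70° = -20°
rotate_crank_by(-88°): θ ← -20° -88° = -108°
rotate_crank_by(+71°): θ ← -108° +71° = -37°
rotate_crank_by(+51°): θ ← -37° +51° = 14°
rotate_crank_by(+9°): θ ← 14° +9° = 23°
crank pin P = (r cos θ, r sin θ) = (10.125553, 4.298042)
h = r sin θ − e = 4.298042 − 14 = -9.701958
x = r cos θ + √(L² − h²) = 10.125553 + √(44100.0 − 94.1280) = 10.125553 + 209.775766 = 219.901319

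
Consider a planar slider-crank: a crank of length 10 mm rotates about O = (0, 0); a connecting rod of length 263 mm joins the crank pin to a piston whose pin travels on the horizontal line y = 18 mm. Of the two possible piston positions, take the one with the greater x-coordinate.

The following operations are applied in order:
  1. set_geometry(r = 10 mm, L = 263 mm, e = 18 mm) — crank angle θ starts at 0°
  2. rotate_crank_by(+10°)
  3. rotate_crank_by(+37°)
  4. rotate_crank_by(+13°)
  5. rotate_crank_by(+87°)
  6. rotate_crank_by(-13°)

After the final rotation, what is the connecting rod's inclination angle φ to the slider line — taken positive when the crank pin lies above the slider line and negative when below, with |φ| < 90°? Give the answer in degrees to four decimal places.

-2.3549

set_geometry: r = 10 mm, L = 263 mm, e = 18 mm; θ ← 0°
rotate_crank_by(+10°): θ ← 0° +10° = 10°
rotate_crank_by(+37°): θ ← 10° +37° = 47°
rotate_crank_by(+13°): θ ← 47° +13° = 60°
rotate_crank_by(+87°): θ ← 60° +87° = 147°
rotate_crank_by(-13°): θ ← 147° -13° = 134°
crank pin P = (r cos θ, r sin θ) = (-6.946584, 7.193398)
h = r sin θ − e = 7.193398 − 18 = -10.806602
sin φ = h / L = -10.806602 / 263 = -0.04108974
φ = arcsin(-0.04108974) = -2.354932°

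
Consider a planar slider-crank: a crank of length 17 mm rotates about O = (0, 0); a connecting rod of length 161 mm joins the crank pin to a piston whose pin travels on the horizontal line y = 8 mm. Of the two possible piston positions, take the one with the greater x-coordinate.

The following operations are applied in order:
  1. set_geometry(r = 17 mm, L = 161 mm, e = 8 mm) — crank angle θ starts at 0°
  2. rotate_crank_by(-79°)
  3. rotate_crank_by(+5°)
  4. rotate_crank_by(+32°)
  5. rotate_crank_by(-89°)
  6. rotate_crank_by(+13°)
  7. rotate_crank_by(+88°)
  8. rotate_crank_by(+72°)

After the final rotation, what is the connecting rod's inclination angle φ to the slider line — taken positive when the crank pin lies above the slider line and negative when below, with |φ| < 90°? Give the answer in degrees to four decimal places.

set_geometry: r = 17 mm, L = 161 mm, e = 8 mm; θ ← 0°
rotate_crank_by(-79°): θ ← 0° -79° = -79°
rotate_crank_by(+5°): θ ← -79° +5° = -74°
rotate_crank_by(+32°): θ ← -74° +32° = -42°
rotate_crank_by(-89°): θ ← -42° -89° = -131°
rotate_crank_by(+13°): θ ← -131° +13° = -118°
rotate_crank_by(+88°): θ ← -118° +88° = -30°
rotate_crank_by(+72°): θ ← -30° +72° = 42°
crank pin P = (r cos θ, r sin θ) = (12.633462, 11.375220)
h = r sin θ − e = 11.375220 − 8 = 3.375220
sin φ = h / L = 3.375220 / 161 = 0.02096410
φ = arcsin(0.02096410) = 1.201243°

1.2012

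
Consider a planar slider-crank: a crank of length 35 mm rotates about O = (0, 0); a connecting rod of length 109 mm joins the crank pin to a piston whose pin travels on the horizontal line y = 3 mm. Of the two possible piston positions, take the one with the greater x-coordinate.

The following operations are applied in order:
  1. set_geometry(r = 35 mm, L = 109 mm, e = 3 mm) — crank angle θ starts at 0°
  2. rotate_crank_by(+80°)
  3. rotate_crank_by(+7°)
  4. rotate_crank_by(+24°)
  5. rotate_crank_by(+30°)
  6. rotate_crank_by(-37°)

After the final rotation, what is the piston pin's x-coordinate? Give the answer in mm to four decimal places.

96.0433

set_geometry: r = 35 mm, L = 109 mm, e = 3 mm; θ ← 0°
rotate_crank_by(+80°): θ ← 0° +80° = 80°
rotate_crank_by(+7°): θ ← 80° +7° = 87°
rotate_crank_by(+24°): θ ← 87° +24° = 111°
rotate_crank_by(+30°): θ ← 111° +30° = 141°
rotate_crank_by(-37°): θ ← 141° -37° = 104°
crank pin P = (r cos θ, r sin θ) = (-8.467266, 33.960350)
h = r sin θ − e = 33.960350 − 3 = 30.960350
x = r cos θ + √(L² − h²) = -8.467266 + √(11881.0 − 958.5433) = -8.467266 + 104.510558 = 96.043292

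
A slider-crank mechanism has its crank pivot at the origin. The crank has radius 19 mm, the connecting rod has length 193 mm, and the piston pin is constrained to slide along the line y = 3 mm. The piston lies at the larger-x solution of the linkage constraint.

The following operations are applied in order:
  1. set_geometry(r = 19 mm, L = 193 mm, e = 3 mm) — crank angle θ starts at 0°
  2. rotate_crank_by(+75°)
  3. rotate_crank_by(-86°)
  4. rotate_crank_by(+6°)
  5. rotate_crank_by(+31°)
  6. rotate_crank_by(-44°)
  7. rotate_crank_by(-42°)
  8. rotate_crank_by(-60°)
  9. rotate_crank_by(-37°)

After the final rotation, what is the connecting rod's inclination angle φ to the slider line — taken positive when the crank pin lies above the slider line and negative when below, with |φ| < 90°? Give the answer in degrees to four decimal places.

set_geometry: r = 19 mm, L = 193 mm, e = 3 mm; θ ← 0°
rotate_crank_by(+75°): θ ← 0° +75° = 75°
rotate_crank_by(-86°): θ ← 75° -86° = -11°
rotate_crank_by(+6°): θ ← -11° +6° = -5°
rotate_crank_by(+31°): θ ← -5° +31° = 26°
rotate_crank_by(-44°): θ ← 26° -44° = -18°
rotate_crank_by(-42°): θ ← -18° -42° = -60°
rotate_crank_by(-60°): θ ← -60° -60° = -120°
rotate_crank_by(-37°): θ ← -120° -37° = -157°
crank pin P = (r cos θ, r sin θ) = (-17.489592, -7.423891)
h = r sin θ − e = -7.423891 − 3 = -10.423891
sin φ = h / L = -10.423891 / 193 = -0.05400980
φ = arcsin(-0.05400980) = -3.096040°

-3.0960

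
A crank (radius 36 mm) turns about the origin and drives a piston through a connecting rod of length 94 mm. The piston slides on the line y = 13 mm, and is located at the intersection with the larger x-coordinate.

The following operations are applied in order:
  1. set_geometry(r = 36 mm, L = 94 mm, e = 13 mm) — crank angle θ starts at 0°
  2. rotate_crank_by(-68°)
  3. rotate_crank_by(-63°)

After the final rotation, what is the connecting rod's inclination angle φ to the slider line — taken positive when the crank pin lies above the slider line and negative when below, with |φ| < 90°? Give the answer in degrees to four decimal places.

-25.2986

set_geometry: r = 36 mm, L = 94 mm, e = 13 mm; θ ← 0°
rotate_crank_by(-68°): θ ← 0° -68° = -68°
rotate_crank_by(-63°): θ ← -68° -63° = -131°
crank pin P = (r cos θ, r sin θ) = (-23.618125, -27.169545)
h = r sin θ − e = -27.169545 − 13 = -40.169545
sin φ = h / L = -40.169545 / 94 = -0.42733558
φ = arcsin(-0.42733558) = -25.298588°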